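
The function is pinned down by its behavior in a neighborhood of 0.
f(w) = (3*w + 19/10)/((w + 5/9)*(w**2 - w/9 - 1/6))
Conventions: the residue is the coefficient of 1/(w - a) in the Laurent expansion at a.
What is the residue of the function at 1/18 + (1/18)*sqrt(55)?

The factor w**2 - w/9 - 1/6 splits as (w - a)(w - a') with a = 1/18 + (1/18)*sqrt(55), a' = 1/18 - (1/18)*sqrt(55). At the order-1 pole a set g(w) = (w - a)*f(w) = [(3*w + 19/10)/(w + 5/9)] / (w - a').
Simple pole: residue = g(a) at a = 1/18 + (1/18)*sqrt(55), which is -63/110 + (333/550)*sqrt(55).

The residue is -63/110 + (333/550)*sqrt(55).


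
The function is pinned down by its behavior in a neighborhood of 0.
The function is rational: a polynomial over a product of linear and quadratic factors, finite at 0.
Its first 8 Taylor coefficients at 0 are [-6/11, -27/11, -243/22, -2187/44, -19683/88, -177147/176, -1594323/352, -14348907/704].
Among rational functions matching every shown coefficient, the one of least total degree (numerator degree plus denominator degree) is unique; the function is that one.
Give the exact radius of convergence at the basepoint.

The radius of convergence is 2/9.

No rational of total degree below 1 reproduces all 8 coefficients; solving the [0/1] Pade equations on them gives f(α) = 4/(33*(α - 2/9)), whose expansion matches every shown term.
Denominator factor (α - 2/9): pole of order 1 at 2/9, modulus 2/9.
The radius of convergence is the smallest modulus among the singular points: 2/9.


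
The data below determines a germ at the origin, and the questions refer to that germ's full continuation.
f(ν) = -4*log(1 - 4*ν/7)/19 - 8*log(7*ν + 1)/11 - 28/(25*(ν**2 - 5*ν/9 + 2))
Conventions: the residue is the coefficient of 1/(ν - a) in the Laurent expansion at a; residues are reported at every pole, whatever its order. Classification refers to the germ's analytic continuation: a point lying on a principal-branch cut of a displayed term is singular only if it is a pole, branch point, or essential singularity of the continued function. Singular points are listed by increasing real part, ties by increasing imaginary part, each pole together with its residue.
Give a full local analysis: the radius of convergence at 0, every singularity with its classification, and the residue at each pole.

Denominator factor (ν**2 - 5*ν/9 + 2): discriminant -623/81, complex-conjugate roots (5/18) + ((1/18)*sqrt(623))*i and (5/18) - ((1/18)*sqrt(623))*i; poles of order 1, moduli sqrt(2) and sqrt(2).
Branch term (-8/11)*log(1 - ν/(-1/7)): its argument vanishes at ν = -1/7, a logarithmic branch point, modulus 1/7.
Branch term (-4/19)*log(1 - ν/(7/4)): its argument vanishes at ν = 7/4, a logarithmic branch point, modulus 7/4.
The radius of convergence is the smallest modulus among the singular points: 1/7.
The branch terms are analytic at (5/18) - ((1/18)*sqrt(623))*i and contribute nothing to the residue; only the rational part matters.
The factor ν**2 - 5*ν/9 + 2 splits as (ν - a)(ν - a') with a = (5/18) - ((1/18)*sqrt(623))*i, a' = (5/18) + ((1/18)*sqrt(623))*i. At the order-1 pole a set g(ν) = (ν - a)*(rational part) = [-28/25] / (ν - a').
Simple pole: residue = g(a) at a = (5/18) - ((1/18)*sqrt(623))*i, which is -((36/2225)*sqrt(623))*i.
The branch terms are analytic at (5/18) + ((1/18)*sqrt(623))*i and contribute nothing to the residue; only the rational part matters.
The factor ν**2 - 5*ν/9 + 2 splits as (ν - a)(ν - a') with a = (5/18) + ((1/18)*sqrt(623))*i, a' = (5/18) - ((1/18)*sqrt(623))*i. At the order-1 pole a set g(ν) = (ν - a)*(rational part) = [-28/25] / (ν - a').
Simple pole: residue = g(a) at a = (5/18) + ((1/18)*sqrt(623))*i, which is ((36/2225)*sqrt(623))*i.
List the singular points by increasing real part (a conjugate pair: the negative imaginary part first).

Radius of convergence at 0: 1/7.
At -1/7: a logarithmic branch point.
At (5/18) - ((1/18)*sqrt(623))*i: a pole of order 1; residue -((36/2225)*sqrt(623))*i.
At (5/18) + ((1/18)*sqrt(623))*i: a pole of order 1; residue ((36/2225)*sqrt(623))*i.
At 7/4: a logarithmic branch point.


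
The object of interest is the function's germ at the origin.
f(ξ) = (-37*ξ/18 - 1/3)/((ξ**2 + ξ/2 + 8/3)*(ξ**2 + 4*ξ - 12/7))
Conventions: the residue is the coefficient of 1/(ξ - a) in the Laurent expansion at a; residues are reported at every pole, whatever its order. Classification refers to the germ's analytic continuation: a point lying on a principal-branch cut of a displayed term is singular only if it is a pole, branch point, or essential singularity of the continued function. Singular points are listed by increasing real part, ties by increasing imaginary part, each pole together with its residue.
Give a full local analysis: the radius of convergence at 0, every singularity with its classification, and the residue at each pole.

Radius of convergence at 0: -2 + (2/7)*sqrt(70).
At -2 - (2/7)*sqrt(70): a pole of order 1; residue -26915/315012 - (623/787530)*sqrt(70).
At (-1/4) - ((5/12)*sqrt(15))*i: a pole of order 1; residue (26915/315012) - ((69447/2625100)*sqrt(15))*i.
At (-1/4) + ((5/12)*sqrt(15))*i: a pole of order 1; residue (26915/315012) + ((69447/2625100)*sqrt(15))*i.
At -2 + (2/7)*sqrt(70): a pole of order 1; residue -26915/315012 + (623/787530)*sqrt(70).

Denominator factor (ξ**2 + 4*ξ - 12/7): discriminant 160/7, real irrational roots -2 + (2/7)*sqrt(70) and -2 - (2/7)*sqrt(70); poles of order 1, moduli -2 + (2/7)*sqrt(70) and 2 + (2/7)*sqrt(70).
Denominator factor (ξ**2 + ξ/2 + 8/3): discriminant -125/12, complex-conjugate roots (-1/4) + ((5/12)*sqrt(15))*i and (-1/4) - ((5/12)*sqrt(15))*i; poles of order 1, moduli (2/3)*sqrt(6) and (2/3)*sqrt(6).
The radius of convergence is the smallest modulus among the singular points: -2 + (2/7)*sqrt(70).
The factor ξ**2 + 4*ξ - 12/7 splits as (ξ - a)(ξ - a') with a = -2 - (2/7)*sqrt(70), a' = -2 + (2/7)*sqrt(70). At the order-1 pole a set g(ξ) = (ξ - a)*f(ξ) = [(-37*ξ/18 - 1/3)/(ξ**2 + ξ/2 + 8/3)] / (ξ - a').
Simple pole: residue = g(a) at a = -2 - (2/7)*sqrt(70), which is -26915/315012 - (623/787530)*sqrt(70).
The factor ξ**2 + ξ/2 + 8/3 splits as (ξ - a)(ξ - a') with a = (-1/4) - ((5/12)*sqrt(15))*i, a' = (-1/4) + ((5/12)*sqrt(15))*i. At the order-1 pole a set g(ξ) = (ξ - a)*f(ξ) = [(-37*ξ/18 - 1/3)/(ξ**2 + 4*ξ - 12/7)] / (ξ - a').
Simple pole: residue = g(a) at a = (-1/4) - ((5/12)*sqrt(15))*i, which is (26915/315012) - ((69447/2625100)*sqrt(15))*i.
The factor ξ**2 + ξ/2 + 8/3 splits as (ξ - a)(ξ - a') with a = (-1/4) + ((5/12)*sqrt(15))*i, a' = (-1/4) - ((5/12)*sqrt(15))*i. At the order-1 pole a set g(ξ) = (ξ - a)*f(ξ) = [(-37*ξ/18 - 1/3)/(ξ**2 + 4*ξ - 12/7)] / (ξ - a').
Simple pole: residue = g(a) at a = (-1/4) + ((5/12)*sqrt(15))*i, which is (26915/315012) + ((69447/2625100)*sqrt(15))*i.
The factor ξ**2 + 4*ξ - 12/7 splits as (ξ - a)(ξ - a') with a = -2 + (2/7)*sqrt(70), a' = -2 - (2/7)*sqrt(70). At the order-1 pole a set g(ξ) = (ξ - a)*f(ξ) = [(-37*ξ/18 - 1/3)/(ξ**2 + ξ/2 + 8/3)] / (ξ - a').
Simple pole: residue = g(a) at a = -2 + (2/7)*sqrt(70), which is -26915/315012 + (623/787530)*sqrt(70).
List the singular points by increasing real part (a conjugate pair: the negative imaginary part first).


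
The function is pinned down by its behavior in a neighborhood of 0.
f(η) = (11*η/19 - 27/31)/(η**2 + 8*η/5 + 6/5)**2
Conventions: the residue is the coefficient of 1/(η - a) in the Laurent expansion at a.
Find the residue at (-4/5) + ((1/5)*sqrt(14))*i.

The factor η**2 + 8*η/5 + 6/5 splits as (η - a)(η - a') with a = (-4/5) + ((1/5)*sqrt(14))*i, a' = (-4/5) - ((1/5)*sqrt(14))*i. At the order-2 pole a set g(η) = (η - a)^2*f(η) = [11*η/19 - 27/31] / (η - a')^2.
Order-2 pole: residue = g'(a); g'((-4/5) + ((1/5)*sqrt(14))*i) = ((98225/461776)*sqrt(14))*i, so the residue is ((98225/461776)*sqrt(14))*i.

The residue is ((98225/461776)*sqrt(14))*i.


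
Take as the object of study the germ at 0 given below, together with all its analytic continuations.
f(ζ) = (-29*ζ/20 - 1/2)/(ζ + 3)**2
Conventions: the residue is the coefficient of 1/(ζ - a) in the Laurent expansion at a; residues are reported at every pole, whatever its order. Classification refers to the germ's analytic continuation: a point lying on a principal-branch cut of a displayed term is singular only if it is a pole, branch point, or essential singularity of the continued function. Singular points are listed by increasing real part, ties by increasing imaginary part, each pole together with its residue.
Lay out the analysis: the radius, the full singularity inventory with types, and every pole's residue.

Radius of convergence at 0: 3.
At -3: a pole of order 2; residue -29/20.

Denominator factor (ζ + 3)^2: pole of order 2 at -3, modulus 3.
The radius of convergence is the smallest modulus among the singular points: 3.
At the order-2 pole -3 set g(ζ) = (ζ - (-3))^2*f(ζ) = -29*ζ/20 - 1/2.
Order-2 pole: residue = g'(a); g'(-3) = -29/20, so the residue is -29/20.


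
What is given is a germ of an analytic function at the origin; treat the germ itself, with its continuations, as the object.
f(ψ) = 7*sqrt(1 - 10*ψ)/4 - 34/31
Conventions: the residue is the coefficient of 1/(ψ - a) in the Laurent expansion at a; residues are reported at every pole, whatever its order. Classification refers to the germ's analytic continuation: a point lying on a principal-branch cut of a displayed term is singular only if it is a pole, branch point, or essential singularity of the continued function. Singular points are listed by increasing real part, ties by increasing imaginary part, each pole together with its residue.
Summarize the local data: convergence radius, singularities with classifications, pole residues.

Radius of convergence at 0: 1/10.
At 1/10: an algebraic (square-root) branch point.

Branch term (7/4)*sqrt(1 - ψ/(1/10)): its argument vanishes at ψ = 1/10, a square-root branch point, modulus 1/10.
The radius of convergence is the smallest modulus among the singular points: 1/10.


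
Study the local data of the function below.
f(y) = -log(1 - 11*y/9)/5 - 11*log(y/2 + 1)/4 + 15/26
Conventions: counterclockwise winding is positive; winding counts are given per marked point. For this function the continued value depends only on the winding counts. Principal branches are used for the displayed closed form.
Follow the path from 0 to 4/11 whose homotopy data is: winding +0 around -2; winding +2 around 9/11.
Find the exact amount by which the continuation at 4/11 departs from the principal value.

Continued minus principal equals -(4/5)*pi*i.

The rational part is single-valued and drops out of the difference; each branch term changes only by its own monodromy.
(-11/4)*log(1 - y/(-2)): winding 0 around -2, so this term returns to its principal value, contribution 0.
(-1/5)*log(1 - y/(9/11)): each positive loop around 9/11 adds 2*pi*i to the log, so winding +2 contributes (-1/5)*(2)*2*pi*i = -(4/5)*pi*i.
Summing the contributions at y = 4/11 gives -(4/5)*pi*i.


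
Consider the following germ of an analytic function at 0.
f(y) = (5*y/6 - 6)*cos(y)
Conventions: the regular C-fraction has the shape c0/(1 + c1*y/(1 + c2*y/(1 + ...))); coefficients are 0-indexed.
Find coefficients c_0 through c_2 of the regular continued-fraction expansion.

The regular C-fraction coefficients are [-6, 5/36, -673/180].

Taylor coefficients (expand at 0): a_0 = -6, a_1 = 5/6, a_2 = 3.
c0 = a_0 = -6. Peel one level at a time: if S = 1 + c*y/S' with S'(0) = 1, then c is the y-coefficient of S and S' = c*y/(S - 1).
S_1 = c0/f = 1 + (5/36)*y + (673/1296)*y^2 + ...; c1 = 5/36.
S_2 = c1*y/(S_1 - 1) = 1 + (-673/180)*y + ...; c2 = -673/180.


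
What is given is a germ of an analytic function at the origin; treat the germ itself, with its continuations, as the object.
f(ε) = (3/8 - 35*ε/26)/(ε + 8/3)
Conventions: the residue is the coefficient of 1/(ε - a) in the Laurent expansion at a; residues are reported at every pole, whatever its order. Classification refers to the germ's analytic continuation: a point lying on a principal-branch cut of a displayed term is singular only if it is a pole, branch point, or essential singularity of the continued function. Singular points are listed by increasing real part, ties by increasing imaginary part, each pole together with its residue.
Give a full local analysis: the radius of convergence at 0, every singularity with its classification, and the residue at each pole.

Radius of convergence at 0: 8/3.
At -8/3: a pole of order 1; residue 1237/312.

Denominator factor (ε + 8/3): pole of order 1 at -8/3, modulus 8/3.
The radius of convergence is the smallest modulus among the singular points: 8/3.
At the order-1 pole -8/3 set g(ε) = (ε - (-8/3))*f(ε) = 3/8 - 35*ε/26.
Simple pole: residue = g(a) at a = -8/3, which is 1237/312.


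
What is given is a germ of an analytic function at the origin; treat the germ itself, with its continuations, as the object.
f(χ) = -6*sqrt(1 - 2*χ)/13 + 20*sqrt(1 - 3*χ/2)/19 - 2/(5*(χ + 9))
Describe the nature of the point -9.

The denominator factor χ + 9 vanishes at -9 and appears to the power 1; the numerator there equals -2/5, nonzero, and no other factor vanishes.
The branch terms are analytic at this point.
Hence a pole whose order is the multiplicity, 1.

The point is a pole of order 1.


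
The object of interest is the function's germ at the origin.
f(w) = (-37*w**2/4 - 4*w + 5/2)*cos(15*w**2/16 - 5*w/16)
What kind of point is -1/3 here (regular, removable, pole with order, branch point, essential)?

There is no denominator, hence no pole anywhere.
The factor cos(15*w**2/16 - 5*w/16) is entire.
So the germ continues analytically to -1/3.

The point is a regular point.


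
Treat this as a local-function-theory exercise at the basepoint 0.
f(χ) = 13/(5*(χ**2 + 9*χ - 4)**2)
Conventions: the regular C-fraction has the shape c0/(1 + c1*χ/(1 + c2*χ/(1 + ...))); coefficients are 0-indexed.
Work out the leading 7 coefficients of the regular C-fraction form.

Taylor coefficients (expand at 0): a_0 = 13/80, a_1 = 117/160, a_2 = 3263/1280, a_3 = 10179/1280, a_4 = 477633/20480, a_5 = 2693223/40960, a_6 = 59105059/327680.
c0 = a_0 = 13/80. Peel one level at a time: if S = 1 + c*χ/S' with S'(0) = 1, then c is the χ-coefficient of S and S' = c*χ/(S - 1).
S_1 = c0/f = 1 + (-9/2)*χ + (73/16)*χ^2 + ...; c1 = -9/2.
S_2 = c1*χ/(S_1 - 1) = 1 + (73/72)*χ + (6625/5184)*χ^2 + ...; c2 = 73/72.
S_3 = c2*χ/(S_2 - 1) = 1 + (-6625/5256)*χ + (251/5329)*χ^2 + ...; c3 = -6625/5256.
S_4 = c3*χ/(S_3 - 1) = 1 + (18072/483625)*χ + (-225504/43890625)*χ^2 + ...; c4 = 18072/483625.
S_5 = c4*χ/(S_4 - 1) = 1 + (228636/1662875)*χ + (73/63001)*χ^2 + ...; c5 = 228636/1662875.
S_6 = c5*χ/(S_5 - 1) = 1 + (-6625/786132)*χ + ...; c6 = -6625/786132.

The regular C-fraction coefficients are [13/80, -9/2, 73/72, -6625/5256, 18072/483625, 228636/1662875, -6625/786132].


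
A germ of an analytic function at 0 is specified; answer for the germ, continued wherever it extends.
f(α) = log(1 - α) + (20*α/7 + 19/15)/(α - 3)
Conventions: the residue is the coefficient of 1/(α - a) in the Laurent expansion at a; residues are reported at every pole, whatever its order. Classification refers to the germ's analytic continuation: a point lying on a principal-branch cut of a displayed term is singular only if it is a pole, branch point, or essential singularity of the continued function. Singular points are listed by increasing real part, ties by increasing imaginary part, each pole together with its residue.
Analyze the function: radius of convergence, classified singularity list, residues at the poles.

Denominator factor (α - 3): pole of order 1 at 3, modulus 3.
Branch term (1)*log(1 - α/(1)): its argument vanishes at α = 1, a logarithmic branch point, modulus 1.
The radius of convergence is the smallest modulus among the singular points: 1.
The branch term is analytic at 3 and contributes nothing to the residue; only the rational part matters.
At the order-1 pole 3 set g(α) = (α - (3))*(rational part) = 20*α/7 + 19/15.
Simple pole: residue = g(a) at a = 3, which is 1033/105.
List the singular points by increasing real part (a conjugate pair: the negative imaginary part first).

Radius of convergence at 0: 1.
At 1: a logarithmic branch point.
At 3: a pole of order 1; residue 1033/105.


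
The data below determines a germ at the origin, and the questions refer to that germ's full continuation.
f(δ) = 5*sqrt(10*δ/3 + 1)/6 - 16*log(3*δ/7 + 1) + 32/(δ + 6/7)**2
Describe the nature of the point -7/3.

The term (-16)*log(1 - δ/(-7/3)) has argument 1 - -7/3/(-7/3) = 0 at -7/3: a logarithmic (infinitely-sheeted) branch point; the remaining terms are analytic or single-valued there.

The point is a logarithmic branch point.


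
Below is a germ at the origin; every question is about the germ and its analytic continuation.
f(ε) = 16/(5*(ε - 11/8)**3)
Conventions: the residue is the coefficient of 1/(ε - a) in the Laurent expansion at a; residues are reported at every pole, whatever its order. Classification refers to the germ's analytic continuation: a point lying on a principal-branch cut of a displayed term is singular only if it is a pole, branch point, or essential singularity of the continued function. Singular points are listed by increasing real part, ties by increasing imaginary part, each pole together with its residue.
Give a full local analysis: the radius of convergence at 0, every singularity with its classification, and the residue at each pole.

Radius of convergence at 0: 11/8.
At 11/8: a pole of order 3; residue 0.

Denominator factor (ε - 11/8)^3: pole of order 3 at 11/8, modulus 11/8.
The radius of convergence is the smallest modulus among the singular points: 11/8.
At the order-3 pole 11/8 set g(ε) = (ε - (11/8))^3*f(ε) = 16/5.
Order-3 pole: residue = g''(a)/2; g''(11/8) = 0, so the residue is 0.


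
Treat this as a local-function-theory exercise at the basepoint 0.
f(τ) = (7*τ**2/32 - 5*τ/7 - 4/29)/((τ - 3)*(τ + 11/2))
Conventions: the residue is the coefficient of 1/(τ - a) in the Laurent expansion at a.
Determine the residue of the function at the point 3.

The residue is -2027/55216.

At the order-1 pole 3 set g(τ) = (τ - (3))*f(τ) = (7*τ**2/32 - 5*τ/7 - 4/29)/(τ + 11/2).
Simple pole: residue = g(a) at a = 3, which is -2027/55216.


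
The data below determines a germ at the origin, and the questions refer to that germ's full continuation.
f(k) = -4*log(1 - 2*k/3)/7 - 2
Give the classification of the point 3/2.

The point is a logarithmic branch point.

The term (-4/7)*log(1 - k/(3/2)) has argument 1 - 3/2/(3/2) = 0 at 3/2: a logarithmic (infinitely-sheeted) branch point; the remaining terms are analytic or single-valued there.


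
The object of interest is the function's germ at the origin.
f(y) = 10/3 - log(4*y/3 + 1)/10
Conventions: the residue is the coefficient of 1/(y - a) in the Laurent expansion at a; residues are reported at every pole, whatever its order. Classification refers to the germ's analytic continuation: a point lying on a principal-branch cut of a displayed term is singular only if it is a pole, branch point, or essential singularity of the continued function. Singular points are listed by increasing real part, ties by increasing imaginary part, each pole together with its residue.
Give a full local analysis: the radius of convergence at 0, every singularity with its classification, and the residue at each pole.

Branch term (-1/10)*log(1 - y/(-3/4)): its argument vanishes at y = -3/4, a logarithmic branch point, modulus 3/4.
The radius of convergence is the smallest modulus among the singular points: 3/4.

Radius of convergence at 0: 3/4.
At -3/4: a logarithmic branch point.


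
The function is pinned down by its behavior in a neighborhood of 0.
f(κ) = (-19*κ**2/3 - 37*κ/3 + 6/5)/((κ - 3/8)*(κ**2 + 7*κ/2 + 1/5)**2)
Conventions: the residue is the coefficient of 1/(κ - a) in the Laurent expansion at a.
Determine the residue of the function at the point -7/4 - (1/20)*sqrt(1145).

The factor κ**2 + 7*κ/2 + 1/5 splits as (κ - a)(κ - a') with a = -7/4 - (1/20)*sqrt(1145), a' = -7/4 + (1/20)*sqrt(1145). At the order-2 pole a set g(κ) = (κ - a)^2*f(κ) = [(-19*κ**2/3 - 37*κ/3 + 6/5)/(κ - 3/8)] / (κ - a')^2.
Order-2 pole: residue = g'(a); g'(-7/4 - (1/20)*sqrt(1145)) = 220960/279841 - (387059200/14675141881)*sqrt(1145), so the residue is 220960/279841 - (387059200/14675141881)*sqrt(1145).

The residue is 220960/279841 - (387059200/14675141881)*sqrt(1145).


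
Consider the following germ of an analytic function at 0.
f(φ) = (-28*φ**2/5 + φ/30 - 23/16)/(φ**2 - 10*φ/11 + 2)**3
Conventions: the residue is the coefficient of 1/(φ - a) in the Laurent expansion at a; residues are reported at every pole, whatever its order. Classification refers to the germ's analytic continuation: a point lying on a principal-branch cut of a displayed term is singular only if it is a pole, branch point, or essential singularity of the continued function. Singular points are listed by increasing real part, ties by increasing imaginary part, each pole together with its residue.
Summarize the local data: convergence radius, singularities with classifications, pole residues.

Denominator factor (φ**2 - 10*φ/11 + 2)^3: discriminant -868/121, complex-conjugate roots (5/11) + ((1/11)*sqrt(217))*i and (5/11) - ((1/11)*sqrt(217))*i; poles of order 3, moduli sqrt(2) and sqrt(2).
The radius of convergence is the smallest modulus among the singular points: sqrt(2).
The factor φ**2 - 10*φ/11 + 2 splits as (φ - a)(φ - a') with a = (5/11) - ((1/11)*sqrt(217))*i, a' = (5/11) + ((1/11)*sqrt(217))*i. At the order-3 pole a set g(φ) = (φ - a)^3*f(φ) = [-28*φ**2/5 + φ/30 - 23/16] / (φ - a')^3.
Order-3 pole: residue = g''(a)/2; g''((5/11) - ((1/11)*sqrt(217))*i) = -((229093051/6539720320)*sqrt(217))*i, so the residue is -((229093051/13079440640)*sqrt(217))*i.
The factor φ**2 - 10*φ/11 + 2 splits as (φ - a)(φ - a') with a = (5/11) + ((1/11)*sqrt(217))*i, a' = (5/11) - ((1/11)*sqrt(217))*i. At the order-3 pole a set g(φ) = (φ - a)^3*f(φ) = [-28*φ**2/5 + φ/30 - 23/16] / (φ - a')^3.
Order-3 pole: residue = g''(a)/2; g''((5/11) + ((1/11)*sqrt(217))*i) = ((229093051/6539720320)*sqrt(217))*i, so the residue is ((229093051/13079440640)*sqrt(217))*i.
List the singular points by increasing real part (a conjugate pair: the negative imaginary part first).

Radius of convergence at 0: sqrt(2).
At (5/11) - ((1/11)*sqrt(217))*i: a pole of order 3; residue -((229093051/13079440640)*sqrt(217))*i.
At (5/11) + ((1/11)*sqrt(217))*i: a pole of order 3; residue ((229093051/13079440640)*sqrt(217))*i.


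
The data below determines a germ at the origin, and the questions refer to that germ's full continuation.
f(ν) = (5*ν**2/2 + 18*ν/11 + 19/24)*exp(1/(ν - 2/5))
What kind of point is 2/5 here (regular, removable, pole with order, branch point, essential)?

The exponent 1/(ν - (2/5)) has a pole at 2/5, so exp(1/(ν - (2/5))) takes every nonzero value near it: an essential singularity (not a pole of any order).

The point is an essential singularity.


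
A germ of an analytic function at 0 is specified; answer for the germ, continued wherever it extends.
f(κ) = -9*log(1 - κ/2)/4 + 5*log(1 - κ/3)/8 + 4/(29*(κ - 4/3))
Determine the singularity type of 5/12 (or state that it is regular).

Denominator factors: κ - 4/3 = -11/12 at κ = 5/12 — none vanishes.
Branch term log(1 - κ/(2)): argument at 5/12 is 19/24, nonzero, so 5/12 is not its branch point (a point on a principal cut is still regular for the continued germ).
Branch term log(1 - κ/(3)): argument at 5/12 is 31/36, nonzero, so 5/12 is not its branch point (a point on a principal cut is still regular for the continued germ).
So the germ continues analytically to 5/12.

The point is a regular point.


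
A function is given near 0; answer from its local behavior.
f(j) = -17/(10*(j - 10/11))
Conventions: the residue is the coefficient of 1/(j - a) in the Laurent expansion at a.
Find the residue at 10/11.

The residue is -17/10.

At the order-1 pole 10/11 set g(j) = (j - (10/11))*f(j) = -17/10.
Simple pole: residue = g(a) at a = 10/11, which is -17/10.


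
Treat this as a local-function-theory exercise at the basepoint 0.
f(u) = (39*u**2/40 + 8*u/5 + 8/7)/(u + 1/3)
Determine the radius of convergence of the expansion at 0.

Denominator factor (u + 1/3): pole of order 1 at -1/3, modulus 1/3.
The radius of convergence is the smallest modulus among the singular points: 1/3.

The radius of convergence is 1/3.


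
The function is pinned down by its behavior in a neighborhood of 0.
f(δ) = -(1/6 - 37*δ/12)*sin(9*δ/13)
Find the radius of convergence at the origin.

The radius of convergence is infinite.

The factor -sin(9*δ/13) is entire and contributes no finite singular point.
The polynomial part has no poles.
No finite singular points: the Taylor series at 0 converges everywhere.


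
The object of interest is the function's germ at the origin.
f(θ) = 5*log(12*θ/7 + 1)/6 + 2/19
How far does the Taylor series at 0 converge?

Branch term (5/6)*log(1 - θ/(-7/12)): its argument vanishes at θ = -7/12, a logarithmic branch point, modulus 7/12.
The radius of convergence is the smallest modulus among the singular points: 7/12.

The radius of convergence is 7/12.


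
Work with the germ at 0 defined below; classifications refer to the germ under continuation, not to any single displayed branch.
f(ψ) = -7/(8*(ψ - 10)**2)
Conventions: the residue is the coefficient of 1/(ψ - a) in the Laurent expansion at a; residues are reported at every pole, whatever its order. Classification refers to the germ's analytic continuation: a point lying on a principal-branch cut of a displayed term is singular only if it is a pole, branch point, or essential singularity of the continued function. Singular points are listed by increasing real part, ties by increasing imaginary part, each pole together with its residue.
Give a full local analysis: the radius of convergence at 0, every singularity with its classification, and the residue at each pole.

Denominator factor (ψ - 10)^2: pole of order 2 at 10, modulus 10.
The radius of convergence is the smallest modulus among the singular points: 10.
At the order-2 pole 10 set g(ψ) = (ψ - (10))^2*f(ψ) = -7/8.
Order-2 pole: residue = g'(a); g'(10) = 0, so the residue is 0.

Radius of convergence at 0: 10.
At 10: a pole of order 2; residue 0.


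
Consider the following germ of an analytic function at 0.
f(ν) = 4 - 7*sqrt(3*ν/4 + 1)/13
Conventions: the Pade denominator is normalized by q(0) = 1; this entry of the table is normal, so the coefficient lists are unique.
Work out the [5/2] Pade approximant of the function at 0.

Taylor coefficients needed (expand at 0): a_0 = 45/13, a_1 = -21/104, a_2 = 63/1664, a_3 = -189/13312, a_4 = 2835/425984, a_5 = -11907/3407872, a_6 = 107163/54525952, a_7 = -505197/436207616.
Write the denominator as Q(ν) = 1 + q1*ν + q2*ν^2. Requiring Q*f - P = O(ν^8) with deg P <= 5 kills the coefficients of ν^6..ν^7 in Q*f:
  ν^6: a_6 + q1*a_5 + q2*a_4 = 0, i.e. 107163/54525952 + (-11907/3407872)*q1 + (2835/425984)*q2 = 0.
  ν^7: a_7 + q1*a_6 + q2*a_5 = 0, i.e. -505197/436207616 + (107163/54525952)*q1 + (-11907/3407872)*q2 = 0.
Solving this linear system: q1 = 27/28, q2 = 27/128.
The numerator is Q*f truncated at degree 5: P0 = a_0 = 45/13; P1 = a_1 + q1*a_0 = 2283/728; P2 = a_2 + q1*a_1 + q2*a_0 = 477/832; P3 = a_3 + q1*a_2 + q2*a_1 = -135/6656; P4 = a_4 + q1*a_3 + q2*a_2 = 405/425984; P5 = a_5 + q1*a_4 + q2*a_3 = -243/3407872.

The Pade approximant has numerator coefficients [45/13, 2283/728, 477/832, -135/6656, 405/425984, -243/3407872]; denominator coefficients [1, 27/28, 27/128].


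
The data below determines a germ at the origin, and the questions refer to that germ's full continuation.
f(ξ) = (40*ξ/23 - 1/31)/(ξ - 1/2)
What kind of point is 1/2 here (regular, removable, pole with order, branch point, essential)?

The point is a pole of order 1.

The denominator factor ξ - 1/2 vanishes at 1/2 and appears to the power 1; the numerator there equals 597/713, nonzero, and no other factor vanishes.
Hence a pole whose order is the multiplicity, 1.


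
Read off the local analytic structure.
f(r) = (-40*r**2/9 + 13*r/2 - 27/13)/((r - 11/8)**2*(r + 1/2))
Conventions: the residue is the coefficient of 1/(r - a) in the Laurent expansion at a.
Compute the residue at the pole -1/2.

At the order-1 pole -1/2 set g(r) = (r - (-1/2))*f(r) = (-40*r**2/9 + 13*r/2 - 27/13)/(r - 11/8)**2.
Simple pole: residue = g(a) at a = -1/2, which is -48208/26325.

The residue is -48208/26325.


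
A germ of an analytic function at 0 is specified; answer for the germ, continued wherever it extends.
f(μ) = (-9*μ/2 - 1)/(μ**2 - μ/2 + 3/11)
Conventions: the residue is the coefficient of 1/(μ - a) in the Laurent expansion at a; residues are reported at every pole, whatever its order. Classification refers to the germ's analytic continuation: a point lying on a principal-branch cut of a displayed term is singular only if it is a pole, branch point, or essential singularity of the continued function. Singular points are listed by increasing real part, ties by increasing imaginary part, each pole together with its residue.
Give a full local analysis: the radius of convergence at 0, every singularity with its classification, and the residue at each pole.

Denominator factor (μ**2 - μ/2 + 3/11): discriminant -37/44, complex-conjugate roots (1/4) + ((1/44)*sqrt(407))*i and (1/4) - ((1/44)*sqrt(407))*i; poles of order 1, moduli (1/11)*sqrt(33) and (1/11)*sqrt(33).
The radius of convergence is the smallest modulus among the singular points: (1/11)*sqrt(33).
The factor μ**2 - μ/2 + 3/11 splits as (μ - a)(μ - a') with a = (1/4) - ((1/44)*sqrt(407))*i, a' = (1/4) + ((1/44)*sqrt(407))*i. At the order-1 pole a set g(μ) = (μ - a)*f(μ) = [-9*μ/2 - 1] / (μ - a').
Simple pole: residue = g(a) at a = (1/4) - ((1/44)*sqrt(407))*i, which is (-9/4) - ((17/148)*sqrt(407))*i.
The factor μ**2 - μ/2 + 3/11 splits as (μ - a)(μ - a') with a = (1/4) + ((1/44)*sqrt(407))*i, a' = (1/4) - ((1/44)*sqrt(407))*i. At the order-1 pole a set g(μ) = (μ - a)*f(μ) = [-9*μ/2 - 1] / (μ - a').
Simple pole: residue = g(a) at a = (1/4) + ((1/44)*sqrt(407))*i, which is (-9/4) + ((17/148)*sqrt(407))*i.
List the singular points by increasing real part (a conjugate pair: the negative imaginary part first).

Radius of convergence at 0: (1/11)*sqrt(33).
At (1/4) - ((1/44)*sqrt(407))*i: a pole of order 1; residue (-9/4) - ((17/148)*sqrt(407))*i.
At (1/4) + ((1/44)*sqrt(407))*i: a pole of order 1; residue (-9/4) + ((17/148)*sqrt(407))*i.


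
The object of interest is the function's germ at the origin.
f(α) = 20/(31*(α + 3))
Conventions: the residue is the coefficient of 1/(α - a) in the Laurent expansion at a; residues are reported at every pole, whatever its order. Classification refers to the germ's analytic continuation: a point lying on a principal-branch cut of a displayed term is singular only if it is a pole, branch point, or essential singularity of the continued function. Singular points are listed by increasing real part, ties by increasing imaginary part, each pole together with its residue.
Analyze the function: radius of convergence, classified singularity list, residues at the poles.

Denominator factor (α + 3): pole of order 1 at -3, modulus 3.
The radius of convergence is the smallest modulus among the singular points: 3.
At the order-1 pole -3 set g(α) = (α - (-3))*f(α) = 20/31.
Simple pole: residue = g(a) at a = -3, which is 20/31.

Radius of convergence at 0: 3.
At -3: a pole of order 1; residue 20/31.


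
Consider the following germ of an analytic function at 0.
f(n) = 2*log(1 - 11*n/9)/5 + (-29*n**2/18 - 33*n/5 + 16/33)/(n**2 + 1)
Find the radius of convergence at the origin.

Denominator factor (n**2 + 1): discriminant -4, complex-conjugate roots (1)*i and -(1)*i; poles of order 1, moduli 1 and 1.
Branch term (2/5)*log(1 - n/(9/11)): its argument vanishes at n = 9/11, a logarithmic branch point, modulus 9/11.
The radius of convergence is the smallest modulus among the singular points: 9/11.

The radius of convergence is 9/11.


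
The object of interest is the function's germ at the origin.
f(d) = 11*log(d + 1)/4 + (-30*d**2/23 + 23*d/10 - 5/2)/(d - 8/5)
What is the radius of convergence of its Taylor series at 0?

The radius of convergence is 1.

Denominator factor (d - 8/5): pole of order 1 at 8/5, modulus 8/5.
Branch term (11/4)*log(1 - d/(-1)): its argument vanishes at d = -1, a logarithmic branch point, modulus 1.
The radius of convergence is the smallest modulus among the singular points: 1.


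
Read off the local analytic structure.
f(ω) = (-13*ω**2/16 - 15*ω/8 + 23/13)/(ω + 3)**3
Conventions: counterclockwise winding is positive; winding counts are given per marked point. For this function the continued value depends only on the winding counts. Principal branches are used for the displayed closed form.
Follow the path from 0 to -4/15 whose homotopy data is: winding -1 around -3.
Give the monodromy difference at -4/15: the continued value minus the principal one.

Continued minus principal equals 0.

The function is rational, hence single-valued: continuing it around any pole returns the same value, so the difference is 0.


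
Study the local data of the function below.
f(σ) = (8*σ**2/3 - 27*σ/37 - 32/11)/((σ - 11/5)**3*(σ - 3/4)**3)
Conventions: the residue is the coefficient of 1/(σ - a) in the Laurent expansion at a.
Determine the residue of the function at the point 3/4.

At the order-3 pole 3/4 set g(σ) = (σ - (3/4))^3*f(σ) = (8*σ**2/3 - 27*σ/37 - 32/11)/(σ - 11/5)**3.
Order-3 pole: residue = g''(a)/2; g''(3/4) = -63249856000/25044112929, so the residue is -31624928000/25044112929.

The residue is -31624928000/25044112929.


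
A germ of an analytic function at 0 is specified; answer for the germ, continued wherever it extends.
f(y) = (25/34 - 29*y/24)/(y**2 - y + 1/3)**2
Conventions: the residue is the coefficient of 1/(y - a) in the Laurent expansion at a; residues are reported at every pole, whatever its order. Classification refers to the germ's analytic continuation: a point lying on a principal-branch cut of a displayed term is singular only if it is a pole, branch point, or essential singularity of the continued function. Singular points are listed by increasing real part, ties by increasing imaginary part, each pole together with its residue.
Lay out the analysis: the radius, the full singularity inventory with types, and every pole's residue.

Radius of convergence at 0: (1/3)*sqrt(3).
At (1/2) - ((1/6)*sqrt(3))*i: a pole of order 2; residue ((107/136)*sqrt(3))*i.
At (1/2) + ((1/6)*sqrt(3))*i: a pole of order 2; residue -((107/136)*sqrt(3))*i.

Denominator factor (y**2 - y + 1/3)^2: discriminant -1/3, complex-conjugate roots (1/2) + ((1/6)*sqrt(3))*i and (1/2) - ((1/6)*sqrt(3))*i; poles of order 2, moduli (1/3)*sqrt(3) and (1/3)*sqrt(3).
The radius of convergence is the smallest modulus among the singular points: (1/3)*sqrt(3).
The factor y**2 - y + 1/3 splits as (y - a)(y - a') with a = (1/2) - ((1/6)*sqrt(3))*i, a' = (1/2) + ((1/6)*sqrt(3))*i. At the order-2 pole a set g(y) = (y - a)^2*f(y) = [25/34 - 29*y/24] / (y - a')^2.
Order-2 pole: residue = g'(a); g'((1/2) - ((1/6)*sqrt(3))*i) = ((107/136)*sqrt(3))*i, so the residue is ((107/136)*sqrt(3))*i.
The factor y**2 - y + 1/3 splits as (y - a)(y - a') with a = (1/2) + ((1/6)*sqrt(3))*i, a' = (1/2) - ((1/6)*sqrt(3))*i. At the order-2 pole a set g(y) = (y - a)^2*f(y) = [25/34 - 29*y/24] / (y - a')^2.
Order-2 pole: residue = g'(a); g'((1/2) + ((1/6)*sqrt(3))*i) = -((107/136)*sqrt(3))*i, so the residue is -((107/136)*sqrt(3))*i.
List the singular points by increasing real part (a conjugate pair: the negative imaginary part first).


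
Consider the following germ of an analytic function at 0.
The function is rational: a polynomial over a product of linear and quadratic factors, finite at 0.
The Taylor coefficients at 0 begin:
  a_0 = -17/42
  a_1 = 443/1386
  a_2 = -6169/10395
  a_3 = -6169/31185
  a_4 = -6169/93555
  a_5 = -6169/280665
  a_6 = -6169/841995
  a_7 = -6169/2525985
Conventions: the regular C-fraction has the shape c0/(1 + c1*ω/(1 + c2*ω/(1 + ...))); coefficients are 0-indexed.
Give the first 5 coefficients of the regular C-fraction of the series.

The regular C-fraction coefficients are [-17/42, 443/561, 441987/414205, -177654862/46619105, 34111/21047].

Taylor coefficients (read off): a_0 = -17/42, a_1 = 443/1386, a_2 = -6169/10395, a_3 = -6169/31185, a_4 = -6169/93555.
c0 = a_0 = -17/42. Peel one level at a time: if S = 1 + c*ω/S' with S'(0) = 1, then c is the ω-coefficient of S and S' = c*ω/(S - 1).
S_1 = c0/f = 1 + (443/561)*ω + (-147329/174845)*ω^2 + ...; c1 = 443/561.
S_2 = c1*ω/(S_1 - 1) = 1 + (441987/414205)*ω + (19950546/4906225)*ω^2 + ...; c2 = 441987/414205.
S_3 = c2*ω/(S_2 - 1) = 1 + (-177654862/46619105)*ω + (13679424374/2214881045)*ω^2 + ...; c3 = -177654862/46619105.
S_4 = c3*ω/(S_3 - 1) = 1 + (34111/21047)*ω + ...; c4 = 34111/21047.


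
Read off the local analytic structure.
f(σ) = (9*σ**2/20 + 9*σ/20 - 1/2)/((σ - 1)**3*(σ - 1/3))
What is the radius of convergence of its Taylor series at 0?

Denominator factor (σ - 1)^3: pole of order 3 at 1, modulus 1.
Denominator factor (σ - 1/3): pole of order 1 at 1/3, modulus 1/3.
The radius of convergence is the smallest modulus among the singular points: 1/3.

The radius of convergence is 1/3.


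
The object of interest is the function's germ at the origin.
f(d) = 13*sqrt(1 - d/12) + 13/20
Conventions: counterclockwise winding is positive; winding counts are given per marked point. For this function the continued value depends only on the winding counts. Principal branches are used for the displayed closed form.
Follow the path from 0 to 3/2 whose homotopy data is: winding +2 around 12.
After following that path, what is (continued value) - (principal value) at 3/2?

The rational part is single-valued and drops out of the difference; each branch term changes only by its own monodromy.
(13)*sqrt(1 - d/(12)): winding +2 is even, the square root returns to the same sheet, contribution 0.
Summing the contributions at d = 3/2 gives 0.

Continued minus principal equals 0.


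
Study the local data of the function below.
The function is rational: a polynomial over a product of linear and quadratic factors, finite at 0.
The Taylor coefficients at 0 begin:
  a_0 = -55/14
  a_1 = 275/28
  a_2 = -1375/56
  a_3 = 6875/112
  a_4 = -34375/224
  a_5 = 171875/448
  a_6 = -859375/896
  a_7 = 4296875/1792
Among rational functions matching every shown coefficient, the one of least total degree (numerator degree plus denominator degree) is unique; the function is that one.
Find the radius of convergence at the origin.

The radius of convergence is 2/5.

No rational of total degree below 1 reproduces all 8 coefficients; solving the [0/1] Pade equations on them gives f(χ) = -11/(7*(χ + 2/5)), whose expansion matches every shown term.
Denominator factor (χ + 2/5): pole of order 1 at -2/5, modulus 2/5.
The radius of convergence is the smallest modulus among the singular points: 2/5.


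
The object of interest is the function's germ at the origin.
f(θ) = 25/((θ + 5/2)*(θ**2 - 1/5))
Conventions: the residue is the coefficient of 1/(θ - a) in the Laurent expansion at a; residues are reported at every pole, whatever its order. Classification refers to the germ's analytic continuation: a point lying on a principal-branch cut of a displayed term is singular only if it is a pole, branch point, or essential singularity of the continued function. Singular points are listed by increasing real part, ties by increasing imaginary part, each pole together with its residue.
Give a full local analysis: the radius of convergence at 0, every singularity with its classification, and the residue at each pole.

Radius of convergence at 0: (1/5)*sqrt(5).
At -5/2: a pole of order 1; residue 500/121.
At -(1/5)*sqrt(5): a pole of order 1; residue -250/121 - (625/121)*sqrt(5).
At (1/5)*sqrt(5): a pole of order 1; residue -250/121 + (625/121)*sqrt(5).

Denominator factor (θ + 5/2): pole of order 1 at -5/2, modulus 5/2.
Denominator factor (θ**2 - 1/5): discriminant 4/5, real irrational roots (1/5)*sqrt(5) and -(1/5)*sqrt(5); poles of order 1, moduli (1/5)*sqrt(5) and (1/5)*sqrt(5).
The radius of convergence is the smallest modulus among the singular points: (1/5)*sqrt(5).
At the order-1 pole -5/2 set g(θ) = (θ - (-5/2))*f(θ) = 25/(θ**2 - 1/5).
Simple pole: residue = g(a) at a = -5/2, which is 500/121.
The factor θ**2 - 1/5 splits as (θ - a)(θ - a') with a = -(1/5)*sqrt(5), a' = (1/5)*sqrt(5). At the order-1 pole a set g(θ) = (θ - a)*f(θ) = [25/(θ + 5/2)] / (θ - a').
Simple pole: residue = g(a) at a = -(1/5)*sqrt(5), which is -250/121 - (625/121)*sqrt(5).
The factor θ**2 - 1/5 splits as (θ - a)(θ - a') with a = (1/5)*sqrt(5), a' = -(1/5)*sqrt(5). At the order-1 pole a set g(θ) = (θ - a)*f(θ) = [25/(θ + 5/2)] / (θ - a').
Simple pole: residue = g(a) at a = (1/5)*sqrt(5), which is -250/121 + (625/121)*sqrt(5).
List the singular points by increasing real part (a conjugate pair: the negative imaginary part first).
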